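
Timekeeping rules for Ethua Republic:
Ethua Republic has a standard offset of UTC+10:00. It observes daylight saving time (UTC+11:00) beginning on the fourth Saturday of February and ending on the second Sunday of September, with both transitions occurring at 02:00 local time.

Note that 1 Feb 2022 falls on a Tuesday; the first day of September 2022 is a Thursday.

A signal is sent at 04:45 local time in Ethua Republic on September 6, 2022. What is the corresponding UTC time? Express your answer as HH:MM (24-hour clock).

17:45

1 February 2022 is a Tuesday, so the first Saturday is February 5 and the fourth is February 26.
1 September 2022 is a Thursday, so the first Sunday is September 4 and the second is September 11.
Daylight saving runs 26 February – 11 September; September 6, 2022 is inside that window, so Ethua Republic is at UTC+11:00.
04:45 local − 11h = 17:45 UTC (rolling into the previous day, 5 September 2022).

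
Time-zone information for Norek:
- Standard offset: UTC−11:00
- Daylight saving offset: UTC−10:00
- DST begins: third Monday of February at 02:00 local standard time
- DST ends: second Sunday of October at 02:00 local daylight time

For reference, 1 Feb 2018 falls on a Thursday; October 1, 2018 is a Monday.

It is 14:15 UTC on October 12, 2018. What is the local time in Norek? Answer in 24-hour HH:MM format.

1 February 2018 is a Thursday, so the first Monday is February 5 and the third is February 19.
1 October 2018 is a Monday, so the first Sunday is October 7 and the second is October 14.
At the standard offset (UTC−11:00), 14:15 UTC − 11h = 03:15 Norek standard time.
Daylight saving runs 19 February – 14 October; the standard-time date in Norek, October 12, 2018, is inside that window, so Norek is at UTC−10:00.
14:15 UTC − 10h = 04:15 local.

04:15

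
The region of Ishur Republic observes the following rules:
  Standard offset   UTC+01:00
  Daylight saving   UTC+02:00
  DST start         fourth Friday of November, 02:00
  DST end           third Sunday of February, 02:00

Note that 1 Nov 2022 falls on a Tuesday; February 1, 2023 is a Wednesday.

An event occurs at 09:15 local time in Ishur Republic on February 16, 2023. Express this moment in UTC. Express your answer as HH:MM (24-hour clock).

07:15

1 November 2022 is a Tuesday, so the first Friday is November 4 and the fourth is November 25.
1 February 2023 is a Wednesday, so the first Sunday is February 5 and the third is February 19.
February 16, 2023 falls between 25 November 2022 and 19 February 2023, so daylight saving is in effect and Ishur Republic is at UTC+02:00.
09:15 local − 2h = 07:15 UTC.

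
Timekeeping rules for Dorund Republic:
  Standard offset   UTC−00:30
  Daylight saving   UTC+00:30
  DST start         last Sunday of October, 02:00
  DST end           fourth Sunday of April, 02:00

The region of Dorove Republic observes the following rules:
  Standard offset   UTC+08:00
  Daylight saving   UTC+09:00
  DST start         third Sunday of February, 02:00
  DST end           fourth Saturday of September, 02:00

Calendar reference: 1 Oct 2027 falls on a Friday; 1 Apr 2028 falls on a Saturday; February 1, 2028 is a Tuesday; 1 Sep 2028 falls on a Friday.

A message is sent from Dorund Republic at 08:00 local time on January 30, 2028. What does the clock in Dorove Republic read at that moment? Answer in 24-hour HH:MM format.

1 October 2027 is a Friday, so Sundays fall on 3, 10, 17, 24, 31; the last is October 31.
1 April 2028 is a Saturday, so the first Sunday is April 2 and the fourth is April 23.
January 30, 2028 falls between 31 October 2027 and 23 April 2028, so daylight saving is in effect and Dorund Republic is at UTC+00:30.
08:00 Dorund Republic − 0h30m = 07:30 UTC.
1 February 2028 is a Tuesday, so the first Sunday is February 6 and the third is February 20.
1 September 2028 is a Friday, so the first Saturday is September 2 and the fourth is September 23.
At the standard offset (UTC+08:00), 07:30 UTC + 8h = 15:30 Dorove Republic standard time.
Daylight saving runs 20 February – 23 September; the standard-time date in Dorove Republic, January 30, 2028, is outside that window, so Dorove Republic is on standard time at UTC+08:00.
07:30 UTC + 8h = 15:30 Dorove Republic.

15:30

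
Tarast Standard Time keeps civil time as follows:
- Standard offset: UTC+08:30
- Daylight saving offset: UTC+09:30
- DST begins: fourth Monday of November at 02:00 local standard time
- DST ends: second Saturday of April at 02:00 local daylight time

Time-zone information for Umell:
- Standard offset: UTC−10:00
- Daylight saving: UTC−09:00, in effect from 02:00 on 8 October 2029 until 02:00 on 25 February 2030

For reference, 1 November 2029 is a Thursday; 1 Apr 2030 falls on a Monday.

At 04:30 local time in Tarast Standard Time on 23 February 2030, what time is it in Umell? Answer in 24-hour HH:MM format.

10:00

1 November 2029 is a Thursday, so the first Monday is November 5 and the fourth is November 26.
1 April 2030 is a Monday, so the first Saturday is April 6 and the second is April 13.
23 February 2030 falls between 26 November 2029 and 13 April 2030, so daylight saving is in effect and Tarast Standard Time is at UTC+09:30.
04:30 Tarast Standard Time − 9h30m = 19:00 UTC (rolling into the previous day, 22 February 2030).
At the standard offset (UTC−10:00), 19:00 UTC − 10h = 09:00 Umell standard time.
The standard-time date in Umell, 22 February 2030, lies within the daylight-saving period (8 October 2029 – 25 February 2030), so Umell is on daylight time, UTC−09:00.
19:00 UTC − 9h = 10:00 Umell.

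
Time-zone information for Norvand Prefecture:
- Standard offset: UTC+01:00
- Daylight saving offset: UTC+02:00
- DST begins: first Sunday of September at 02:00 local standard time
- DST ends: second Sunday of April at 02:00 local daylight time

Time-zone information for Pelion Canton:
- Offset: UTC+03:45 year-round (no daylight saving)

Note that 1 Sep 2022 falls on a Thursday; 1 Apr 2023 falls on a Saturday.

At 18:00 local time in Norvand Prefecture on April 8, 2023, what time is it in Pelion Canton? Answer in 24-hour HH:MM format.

19:45

1 September 2022 is a Thursday, so the first Sunday is September 4.
1 April 2023 is a Saturday, so the first Sunday is April 2 and the second is April 9.
April 8, 2023 falls between 4 September 2022 and 9 April 2023, so daylight saving is in effect and Norvand Prefecture is at UTC+02:00.
18:00 Norvand Prefecture − 2h = 16:00 UTC.
Pelion Canton stays on UTC+03:45 all year.
16:00 UTC + 3h45m = 19:45 Pelion Canton.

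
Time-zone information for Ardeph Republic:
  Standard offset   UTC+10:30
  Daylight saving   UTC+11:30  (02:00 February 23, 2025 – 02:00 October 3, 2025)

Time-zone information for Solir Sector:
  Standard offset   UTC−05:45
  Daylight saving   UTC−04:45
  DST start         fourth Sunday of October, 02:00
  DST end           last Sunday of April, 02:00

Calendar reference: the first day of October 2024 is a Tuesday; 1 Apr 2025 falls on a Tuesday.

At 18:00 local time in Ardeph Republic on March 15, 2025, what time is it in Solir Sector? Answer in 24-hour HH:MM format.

March 15, 2025 lies within the daylight-saving period (23 February – 3 October), so Ardeph Republic is on daylight time, UTC+11:30.
18:00 Ardeph Republic − 11h30m = 06:30 UTC.
1 October 2024 is a Tuesday, so the first Sunday is October 6 and the fourth is October 27.
1 April 2025 is a Tuesday, so Sundays fall on 6, 13, 20, 27; the last is April 27.
At the standard offset (UTC−05:45), 06:30 UTC − 5h45m = 00:45 Solir Sector standard time.
The standard-time date in Solir Sector, March 15, 2025, lies within the daylight-saving period (27 October 2024 – 27 April 2025), so Solir Sector is on daylight time, UTC−04:45.
06:30 UTC − 4h45m = 01:45 Solir Sector.

01:45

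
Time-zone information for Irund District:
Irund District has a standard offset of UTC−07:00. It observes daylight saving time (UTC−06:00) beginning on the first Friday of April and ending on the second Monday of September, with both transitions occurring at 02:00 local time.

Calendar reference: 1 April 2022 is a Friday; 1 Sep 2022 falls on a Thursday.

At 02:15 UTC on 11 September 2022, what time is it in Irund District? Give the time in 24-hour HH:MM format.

1 April 2022 is a Friday, so the first Friday is April 1.
1 September 2022 is a Thursday, so the first Monday is September 5 and the second is September 12.
At the standard offset (UTC−07:00), 02:15 UTC − 7h = 19:15 Irund District standard time (rolling into the previous day, 10 September 2022).
Daylight saving runs 1 April – 12 September; the standard-time date in Irund District, 10 September 2022, is inside that window, so Irund District is at UTC−06:00.
02:15 UTC − 6h = 20:15 local (rolling into the previous day, 10 September 2022).

20:15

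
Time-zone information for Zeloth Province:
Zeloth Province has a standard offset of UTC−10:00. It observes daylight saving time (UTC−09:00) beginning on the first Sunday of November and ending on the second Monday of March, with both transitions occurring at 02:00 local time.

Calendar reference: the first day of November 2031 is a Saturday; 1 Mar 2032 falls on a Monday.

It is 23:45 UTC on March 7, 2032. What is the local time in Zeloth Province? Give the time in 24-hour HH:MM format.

1 November 2031 is a Saturday, so the first Sunday is November 2.
1 March 2032 is a Monday, so the first Monday is March 1 and the second is March 8.
At the standard offset (UTC−10:00), 23:45 UTC − 10h = 13:45 Zeloth Province standard time.
The standard-time date in Zeloth Province, March 7, 2032, falls between 2 November 2031 and 8 March 2032, so daylight saving is in effect and Zeloth Province is at UTC−09:00.
23:45 UTC − 9h = 14:45 local.

14:45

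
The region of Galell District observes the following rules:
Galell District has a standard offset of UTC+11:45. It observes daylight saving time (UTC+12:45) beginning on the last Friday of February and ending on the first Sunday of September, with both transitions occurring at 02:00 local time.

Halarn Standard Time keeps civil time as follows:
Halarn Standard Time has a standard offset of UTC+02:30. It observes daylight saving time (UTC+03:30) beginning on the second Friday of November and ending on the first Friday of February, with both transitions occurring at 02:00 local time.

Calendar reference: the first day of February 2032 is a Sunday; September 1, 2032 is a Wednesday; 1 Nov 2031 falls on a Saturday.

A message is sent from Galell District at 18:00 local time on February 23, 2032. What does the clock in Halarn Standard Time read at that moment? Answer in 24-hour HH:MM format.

1 February 2032 is a Sunday, so Fridays fall on 6, 13, 20, 27; the last is February 27.
1 September 2032 is a Wednesday, so the first Sunday is September 5.
Daylight saving runs 27 February – 5 September; February 23, 2032 is outside that window, so Galell District is on standard time at UTC+11:45.
18:00 Galell District − 11h45m = 06:15 UTC.
1 November 2031 is a Saturday, so the first Friday is November 7 and the second is November 14.
1 February 2032 is a Sunday, so the first Friday is February 6.
At the standard offset (UTC+02:30), 06:15 UTC + 2h30m = 08:45 Halarn Standard Time standard time.
The standard-time date in Halarn Standard Time, February 23, 2032, is outside the daylight-saving period (14 November 2031 – 6 February 2032), so Halarn Standard Time is on standard time, UTC+02:30.
06:15 UTC + 2h30m = 08:45 Halarn Standard Time.

08:45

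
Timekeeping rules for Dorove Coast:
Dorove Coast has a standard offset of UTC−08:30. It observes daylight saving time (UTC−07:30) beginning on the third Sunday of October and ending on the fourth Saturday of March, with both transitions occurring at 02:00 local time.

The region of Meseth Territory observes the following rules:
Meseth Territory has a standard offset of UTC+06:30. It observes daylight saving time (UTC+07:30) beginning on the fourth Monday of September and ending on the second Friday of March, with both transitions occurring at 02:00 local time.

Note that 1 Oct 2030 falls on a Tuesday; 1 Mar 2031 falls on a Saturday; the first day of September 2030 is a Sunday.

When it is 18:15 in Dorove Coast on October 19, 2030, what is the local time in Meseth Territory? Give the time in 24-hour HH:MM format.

1 October 2030 is a Tuesday, so the first Sunday is October 6 and the third is October 20.
1 March 2031 is a Saturday, so the first Saturday is March 1 and the fourth is March 22.
Daylight saving runs 20 October 2030 – 22 March 2031; October 19, 2030 is outside that window, so Dorove Coast is on standard time at UTC−08:30.
18:15 Dorove Coast + 8h30m = 02:45 UTC (rolling into the next day, 20 October 2030).
1 September 2030 is a Sunday, so the first Monday is September 2 and the fourth is September 23.
1 March 2031 is a Saturday, so the first Friday is March 7 and the second is March 14.
At the standard offset (UTC+06:30), 02:45 UTC + 6h30m = 09:15 Meseth Territory standard time.
The standard-time date in Meseth Territory, October 20, 2030, falls between 23 September 2030 and 14 March 2031, so daylight saving is in effect and Meseth Territory is at UTC+07:30.
02:45 UTC + 7h30m = 10:15 Meseth Territory.

10:15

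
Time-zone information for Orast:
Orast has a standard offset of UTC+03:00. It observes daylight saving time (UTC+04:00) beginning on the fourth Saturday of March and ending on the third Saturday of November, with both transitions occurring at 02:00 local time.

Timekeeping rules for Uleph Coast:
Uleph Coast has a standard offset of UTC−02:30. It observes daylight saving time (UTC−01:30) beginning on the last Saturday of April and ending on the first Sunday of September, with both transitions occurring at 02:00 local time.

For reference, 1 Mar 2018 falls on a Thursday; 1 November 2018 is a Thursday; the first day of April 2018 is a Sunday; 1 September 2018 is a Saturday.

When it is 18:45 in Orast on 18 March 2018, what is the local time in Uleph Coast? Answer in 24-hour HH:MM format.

1 March 2018 is a Thursday, so the first Saturday is March 3 and the fourth is March 24.
1 November 2018 is a Thursday, so the first Saturday is November 3 and the third is November 17.
18 March 2018 does not fall between 24 March and 17 November, so daylight saving is not in effect and Orast is at UTC+03:00.
18:45 Orast − 3h = 15:45 UTC.
1 April 2018 is a Sunday, so Saturdays fall on 7, 14, 21, 28; the last is April 28.
1 September 2018 is a Saturday, so the first Sunday is September 2.
At the standard offset (UTC−02:30), 15:45 UTC − 2h30m = 13:15 Uleph Coast standard time.
The standard-time date in Uleph Coast, 18 March 2018, does not fall between 28 April and 2 September, so daylight saving is not in effect and Uleph Coast is at UTC−02:30.
15:45 UTC − 2h30m = 13:15 Uleph Coast.

13:15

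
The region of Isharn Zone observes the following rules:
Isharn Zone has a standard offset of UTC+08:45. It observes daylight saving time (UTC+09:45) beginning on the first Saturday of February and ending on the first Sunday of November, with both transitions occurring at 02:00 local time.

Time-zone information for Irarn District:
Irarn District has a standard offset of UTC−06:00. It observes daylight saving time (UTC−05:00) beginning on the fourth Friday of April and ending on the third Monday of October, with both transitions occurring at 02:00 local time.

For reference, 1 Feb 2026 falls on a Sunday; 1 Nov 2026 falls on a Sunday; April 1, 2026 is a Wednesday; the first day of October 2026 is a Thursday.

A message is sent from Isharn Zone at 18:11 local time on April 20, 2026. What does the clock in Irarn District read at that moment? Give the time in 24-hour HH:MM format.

02:26

1 February 2026 is a Sunday, so the first Saturday is February 7.
1 November 2026 is a Sunday, so the first Sunday is November 1.
Daylight saving runs 7 February – 1 November; April 20, 2026 is inside that window, so Isharn Zone is at UTC+09:45.
18:11 Isharn Zone − 9h45m = 08:26 UTC.
1 April 2026 is a Wednesday, so the first Friday is April 3 and the fourth is April 24.
1 October 2026 is a Thursday, so the first Monday is October 5 and the third is October 19.
At the standard offset (UTC−06:00), 08:26 UTC − 6h = 02:26 Irarn District standard time.
Daylight saving runs 24 April – 19 October; the standard-time date in Irarn District, April 20, 2026, is outside that window, so Irarn District is on standard time at UTC−06:00.
08:26 UTC − 6h = 02:26 Irarn District.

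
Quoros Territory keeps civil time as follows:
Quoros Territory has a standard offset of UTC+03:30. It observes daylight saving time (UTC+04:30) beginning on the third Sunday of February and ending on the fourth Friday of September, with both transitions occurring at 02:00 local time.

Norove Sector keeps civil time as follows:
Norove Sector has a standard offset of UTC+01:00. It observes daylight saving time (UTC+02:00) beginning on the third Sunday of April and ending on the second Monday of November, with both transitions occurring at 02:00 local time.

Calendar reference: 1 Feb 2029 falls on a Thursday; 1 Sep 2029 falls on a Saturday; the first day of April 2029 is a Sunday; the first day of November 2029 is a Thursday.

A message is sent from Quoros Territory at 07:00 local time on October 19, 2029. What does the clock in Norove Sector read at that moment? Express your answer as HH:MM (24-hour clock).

05:30

1 February 2029 is a Thursday, so the first Sunday is February 4 and the third is February 18.
1 September 2029 is a Saturday, so the first Friday is September 7 and the fourth is September 28.
Daylight saving runs 18 February – 28 September; October 19, 2029 is outside that window, so Quoros Territory is on standard time at UTC+03:30.
07:00 Quoros Territory − 3h30m = 03:30 UTC.
1 April 2029 is a Sunday, so the first Sunday is April 1 and the third is April 15.
1 November 2029 is a Thursday, so the first Monday is November 5 and the second is November 12.
At the standard offset (UTC+01:00), 03:30 UTC + 1h = 04:30 Norove Sector standard time.
The standard-time date in Norove Sector, October 19, 2029, falls between 15 April and 12 November, so daylight saving is in effect and Norove Sector is at UTC+02:00.
03:30 UTC + 2h = 05:30 Norove Sector.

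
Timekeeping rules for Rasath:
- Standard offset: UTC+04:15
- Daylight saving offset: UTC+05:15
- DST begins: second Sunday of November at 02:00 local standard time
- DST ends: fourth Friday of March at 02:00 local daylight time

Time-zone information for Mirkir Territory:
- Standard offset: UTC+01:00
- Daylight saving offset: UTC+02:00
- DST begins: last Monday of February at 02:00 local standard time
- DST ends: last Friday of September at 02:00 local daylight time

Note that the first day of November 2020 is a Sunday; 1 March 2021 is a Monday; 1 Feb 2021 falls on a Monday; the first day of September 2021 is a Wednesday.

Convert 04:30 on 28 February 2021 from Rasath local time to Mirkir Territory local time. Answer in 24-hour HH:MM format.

1 November 2020 is a Sunday, so the first Sunday is November 1 and the second is November 8.
1 March 2021 is a Monday, so the first Friday is March 5 and the fourth is March 26.
28 February 2021 lies within the daylight-saving period (8 November 2020 – 26 March 2021), so Rasath is on daylight time, UTC+05:15.
04:30 Rasath − 5h15m = 23:15 UTC (rolling into the previous day, 27 February 2021).
1 February 2021 is a Monday, so Mondays fall on 1, 8, 15, 22; the last is February 22.
1 September 2021 is a Wednesday, so Fridays fall on 3, 10, 17, 24; the last is September 24.
At the standard offset (UTC+01:00), 23:15 UTC + 1h = 00:15 Mirkir Territory standard time (rolling into the next day, 28 February 2021).
The standard-time date in Mirkir Territory, 28 February 2021, falls between 22 February and 24 September, so daylight saving is in effect and Mirkir Territory is at UTC+02:00.
23:15 UTC + 2h = 01:15 Mirkir Territory (rolling into the next day, 28 February 2021).

01:15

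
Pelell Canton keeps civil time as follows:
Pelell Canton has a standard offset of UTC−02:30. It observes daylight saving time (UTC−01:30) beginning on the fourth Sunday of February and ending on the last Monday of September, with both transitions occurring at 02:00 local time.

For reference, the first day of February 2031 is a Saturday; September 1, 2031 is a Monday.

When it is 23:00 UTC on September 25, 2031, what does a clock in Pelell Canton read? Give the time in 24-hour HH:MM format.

21:30

1 February 2031 is a Saturday, so the first Sunday is February 2 and the fourth is February 23.
1 September 2031 is a Monday, so Mondays fall on 1, 8, 15, 22, 29; the last is September 29.
At the standard offset (UTC−02:30), 23:00 UTC − 2h30m = 20:30 Pelell Canton standard time.
The standard-time date in Pelell Canton, September 25, 2031, falls between 23 February and 29 September, so daylight saving is in effect and Pelell Canton is at UTC−01:30.
23:00 UTC − 1h30m = 21:30 local.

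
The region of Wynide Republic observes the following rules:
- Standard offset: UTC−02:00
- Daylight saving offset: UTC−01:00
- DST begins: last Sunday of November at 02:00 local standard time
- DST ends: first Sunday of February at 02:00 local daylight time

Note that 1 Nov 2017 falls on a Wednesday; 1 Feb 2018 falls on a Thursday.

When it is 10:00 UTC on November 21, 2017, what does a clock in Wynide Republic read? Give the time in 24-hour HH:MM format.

08:00

1 November 2017 is a Wednesday, so Sundays fall on 5, 12, 19, 26; the last is November 26.
1 February 2018 is a Thursday, so the first Sunday is February 4.
At the standard offset (UTC−02:00), 10:00 UTC − 2h = 08:00 Wynide Republic standard time.
The standard-time date in Wynide Republic, November 21, 2017, does not fall between 26 November 2017 and 4 February 2018, so daylight saving is not in effect and Wynide Republic is at UTC−02:00.
10:00 UTC − 2h = 08:00 local.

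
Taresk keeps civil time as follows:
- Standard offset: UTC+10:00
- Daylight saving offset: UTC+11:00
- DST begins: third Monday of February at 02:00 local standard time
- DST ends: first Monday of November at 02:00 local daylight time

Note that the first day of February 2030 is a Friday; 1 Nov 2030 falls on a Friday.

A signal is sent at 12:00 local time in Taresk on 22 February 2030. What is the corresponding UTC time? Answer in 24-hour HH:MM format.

01:00

1 February 2030 is a Friday, so the first Monday is February 4 and the third is February 18.
1 November 2030 is a Friday, so the first Monday is November 4.
Daylight saving runs 18 February – 4 November; 22 February 2030 is inside that window, so Taresk is at UTC+11:00.
12:00 local − 11h = 01:00 UTC.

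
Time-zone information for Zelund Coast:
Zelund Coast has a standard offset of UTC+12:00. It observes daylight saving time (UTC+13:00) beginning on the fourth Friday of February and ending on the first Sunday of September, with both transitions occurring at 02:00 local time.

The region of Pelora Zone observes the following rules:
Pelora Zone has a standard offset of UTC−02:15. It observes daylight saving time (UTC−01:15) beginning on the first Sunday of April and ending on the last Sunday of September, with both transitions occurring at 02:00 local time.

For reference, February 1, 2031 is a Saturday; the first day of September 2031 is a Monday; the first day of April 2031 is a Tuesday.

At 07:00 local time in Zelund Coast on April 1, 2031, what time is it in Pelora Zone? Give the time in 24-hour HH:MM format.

1 February 2031 is a Saturday, so the first Friday is February 7 and the fourth is February 28.
1 September 2031 is a Monday, so the first Sunday is September 7.
April 1, 2031 falls between 28 February and 7 September, so daylight saving is in effect and Zelund Coast is at UTC+13:00.
07:00 Zelund Coast − 13h = 18:00 UTC (rolling into the previous day, 31 March 2031).
1 April 2031 is a Tuesday, so the first Sunday is April 6.
1 September 2031 is a Monday, so Sundays fall on 7, 14, 21, 28; the last is September 28.
At the standard offset (UTC−02:15), 18:00 UTC − 2h15m = 15:45 Pelora Zone standard time.
The standard-time date in Pelora Zone, March 31, 2031, is outside the daylight-saving period (6 April – 28 September), so Pelora Zone is on standard time, UTC−02:15.
18:00 UTC − 2h15m = 15:45 Pelora Zone.

15:45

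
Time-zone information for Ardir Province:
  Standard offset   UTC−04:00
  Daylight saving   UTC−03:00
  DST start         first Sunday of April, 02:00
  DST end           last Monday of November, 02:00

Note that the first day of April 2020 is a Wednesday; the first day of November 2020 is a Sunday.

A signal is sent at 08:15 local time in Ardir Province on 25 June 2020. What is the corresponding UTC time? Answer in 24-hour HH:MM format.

11:15

1 April 2020 is a Wednesday, so the first Sunday is April 5.
1 November 2020 is a Sunday, so Mondays fall on 2, 9, 16, 23, 30; the last is November 30.
25 June 2020 falls between 5 April and 30 November, so daylight saving is in effect and Ardir Province is at UTC−03:00.
08:15 local + 3h = 11:15 UTC.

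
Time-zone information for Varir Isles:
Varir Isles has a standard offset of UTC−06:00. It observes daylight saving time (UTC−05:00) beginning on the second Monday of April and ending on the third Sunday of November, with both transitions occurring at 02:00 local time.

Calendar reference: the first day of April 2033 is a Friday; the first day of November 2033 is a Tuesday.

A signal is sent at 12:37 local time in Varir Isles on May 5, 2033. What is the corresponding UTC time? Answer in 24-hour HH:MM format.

1 April 2033 is a Friday, so the first Monday is April 4 and the second is April 11.
1 November 2033 is a Tuesday, so the first Sunday is November 6 and the third is November 20.
May 5, 2033 falls between 11 April and 20 November, so daylight saving is in effect and Varir Isles is at UTC−05:00.
12:37 local + 5h = 17:37 UTC.

17:37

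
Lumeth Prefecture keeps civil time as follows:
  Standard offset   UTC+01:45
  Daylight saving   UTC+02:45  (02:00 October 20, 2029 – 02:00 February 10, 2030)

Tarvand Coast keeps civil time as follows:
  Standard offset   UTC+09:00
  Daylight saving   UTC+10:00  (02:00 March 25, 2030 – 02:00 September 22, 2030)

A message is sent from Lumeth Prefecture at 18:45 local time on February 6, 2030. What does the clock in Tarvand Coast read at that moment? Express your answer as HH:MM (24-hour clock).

February 6, 2030 lies within the daylight-saving period (20 October 2029 – 10 February 2030), so Lumeth Prefecture is on daylight time, UTC+02:45.
18:45 Lumeth Prefecture − 2h45m = 16:00 UTC.
At the standard offset (UTC+09:00), 16:00 UTC + 9h = 01:00 Tarvand Coast standard time (rolling into the next day, 7 February 2030).
The standard-time date in Tarvand Coast, February 7, 2030, does not fall between 25 March and 22 September, so daylight saving is not in effect and Tarvand Coast is at UTC+09:00.
16:00 UTC + 9h = 01:00 Tarvand Coast (rolling into the next day, 7 February 2030).

01:00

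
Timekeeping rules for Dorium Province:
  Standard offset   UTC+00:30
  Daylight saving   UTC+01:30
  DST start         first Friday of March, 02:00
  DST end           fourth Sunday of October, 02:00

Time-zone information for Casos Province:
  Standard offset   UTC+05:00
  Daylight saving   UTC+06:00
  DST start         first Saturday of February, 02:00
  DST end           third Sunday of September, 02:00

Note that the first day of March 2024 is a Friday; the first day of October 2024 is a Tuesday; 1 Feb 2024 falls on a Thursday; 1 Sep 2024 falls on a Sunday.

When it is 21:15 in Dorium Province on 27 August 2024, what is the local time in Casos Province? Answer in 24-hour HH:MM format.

01:45

1 March 2024 is a Friday, so the first Friday is March 1.
1 October 2024 is a Tuesday, so the first Sunday is October 6 and the fourth is October 27.
27 August 2024 falls between 1 March and 27 October, so daylight saving is in effect and Dorium Province is at UTC+01:30.
21:15 Dorium Province − 1h30m = 19:45 UTC.
1 February 2024 is a Thursday, so the first Saturday is February 3.
1 September 2024 is a Sunday, so the first Sunday is September 1 and the third is September 15.
At the standard offset (UTC+05:00), 19:45 UTC + 5h = 00:45 Casos Province standard time (rolling into the next day, 28 August 2024).
The standard-time date in Casos Province, 28 August 2024, lies within the daylight-saving period (3 February – 15 September), so Casos Province is on daylight time, UTC+06:00.
19:45 UTC + 6h = 01:45 Casos Province (rolling into the next day, 28 August 2024).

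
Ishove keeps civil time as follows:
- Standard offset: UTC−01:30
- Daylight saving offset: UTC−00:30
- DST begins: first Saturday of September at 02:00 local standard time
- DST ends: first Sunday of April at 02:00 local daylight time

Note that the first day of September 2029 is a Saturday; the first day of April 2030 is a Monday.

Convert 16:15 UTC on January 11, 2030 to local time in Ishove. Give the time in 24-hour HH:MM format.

1 September 2029 is a Saturday, so the first Saturday is September 1.
1 April 2030 is a Monday, so the first Sunday is April 7.
At the standard offset (UTC−01:30), 16:15 UTC − 1h30m = 14:45 Ishove standard time.
The standard-time date in Ishove, January 11, 2030, falls between 1 September 2029 and 7 April 2030, so daylight saving is in effect and Ishove is at UTC−00:30.
16:15 UTC − 0h30m = 15:45 local.

15:45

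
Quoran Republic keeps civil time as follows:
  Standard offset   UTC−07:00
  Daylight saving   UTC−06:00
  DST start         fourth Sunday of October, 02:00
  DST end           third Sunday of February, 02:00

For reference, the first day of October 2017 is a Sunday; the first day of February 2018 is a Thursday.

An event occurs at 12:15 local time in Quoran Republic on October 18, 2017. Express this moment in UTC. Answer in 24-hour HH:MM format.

1 October 2017 is a Sunday, so the first Sunday is October 1 and the fourth is October 22.
1 February 2018 is a Thursday, so the first Sunday is February 4 and the third is February 18.
October 18, 2017 does not fall between 22 October 2017 and 18 February 2018, so daylight saving is not in effect and Quoran Republic is at UTC−07:00.
12:15 local + 7h = 19:15 UTC.

19:15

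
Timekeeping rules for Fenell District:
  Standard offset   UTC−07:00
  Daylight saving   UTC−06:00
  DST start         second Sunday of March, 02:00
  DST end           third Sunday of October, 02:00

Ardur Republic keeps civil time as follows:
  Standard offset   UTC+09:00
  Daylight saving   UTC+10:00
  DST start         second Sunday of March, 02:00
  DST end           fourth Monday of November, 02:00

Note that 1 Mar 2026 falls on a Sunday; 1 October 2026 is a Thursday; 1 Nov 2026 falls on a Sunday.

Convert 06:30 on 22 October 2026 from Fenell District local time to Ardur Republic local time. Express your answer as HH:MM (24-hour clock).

23:30

1 March 2026 is a Sunday, so the first Sunday is March 1 and the second is March 8.
1 October 2026 is a Thursday, so the first Sunday is October 4 and the third is October 18.
22 October 2026 does not fall between 8 March and 18 October, so daylight saving is not in effect and Fenell District is at UTC−07:00.
06:30 Fenell District + 7h = 13:30 UTC.
1 March 2026 is a Sunday, so the first Sunday is March 1 and the second is March 8.
1 November 2026 is a Sunday, so the first Monday is November 2 and the fourth is November 23.
At the standard offset (UTC+09:00), 13:30 UTC + 9h = 22:30 Ardur Republic standard time.
Daylight saving runs 8 March – 23 November; the standard-time date in Ardur Republic, 22 October 2026, is inside that window, so Ardur Republic is at UTC+10:00.
13:30 UTC + 10h = 23:30 Ardur Republic.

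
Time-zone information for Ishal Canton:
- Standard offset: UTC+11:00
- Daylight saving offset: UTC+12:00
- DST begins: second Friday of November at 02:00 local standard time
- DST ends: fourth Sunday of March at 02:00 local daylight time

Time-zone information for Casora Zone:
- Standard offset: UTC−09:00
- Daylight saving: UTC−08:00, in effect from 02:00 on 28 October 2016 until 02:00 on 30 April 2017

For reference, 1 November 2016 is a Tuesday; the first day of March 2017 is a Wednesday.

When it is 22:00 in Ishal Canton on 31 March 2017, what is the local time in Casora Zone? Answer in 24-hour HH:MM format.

03:00

1 November 2016 is a Tuesday, so the first Friday is November 4 and the second is November 11.
1 March 2017 is a Wednesday, so the first Sunday is March 5 and the fourth is March 26.
31 March 2017 is outside the daylight-saving period (11 November 2016 – 26 March 2017), so Ishal Canton is on standard time, UTC+11:00.
22:00 Ishal Canton − 11h = 11:00 UTC.
At the standard offset (UTC−09:00), 11:00 UTC − 9h = 02:00 Casora Zone standard time.
Daylight saving runs 28 October 2016 – 30 April 2017; the standard-time date in Casora Zone, 31 March 2017, is inside that window, so Casora Zone is at UTC−08:00.
11:00 UTC − 8h = 03:00 Casora Zone.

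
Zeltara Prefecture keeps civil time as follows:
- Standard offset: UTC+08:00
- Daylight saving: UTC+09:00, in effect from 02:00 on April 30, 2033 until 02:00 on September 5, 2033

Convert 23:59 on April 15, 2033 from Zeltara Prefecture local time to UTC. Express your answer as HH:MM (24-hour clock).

April 15, 2033 does not fall between 30 April and 5 September, so daylight saving is not in effect and Zeltara Prefecture is at UTC+08:00.
23:59 local − 8h = 15:59 UTC.

15:59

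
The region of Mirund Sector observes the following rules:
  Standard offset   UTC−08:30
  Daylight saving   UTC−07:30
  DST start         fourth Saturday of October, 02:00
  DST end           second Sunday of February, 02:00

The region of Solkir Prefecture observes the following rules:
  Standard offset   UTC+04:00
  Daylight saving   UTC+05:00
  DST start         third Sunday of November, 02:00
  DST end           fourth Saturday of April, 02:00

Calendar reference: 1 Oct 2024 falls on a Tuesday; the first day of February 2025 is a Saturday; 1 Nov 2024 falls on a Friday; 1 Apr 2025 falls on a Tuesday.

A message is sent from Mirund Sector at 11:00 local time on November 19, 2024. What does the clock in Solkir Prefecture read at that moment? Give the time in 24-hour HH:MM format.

23:30

1 October 2024 is a Tuesday, so the first Saturday is October 5 and the fourth is October 26.
1 February 2025 is a Saturday, so the first Sunday is February 2 and the second is February 9.
November 19, 2024 falls between 26 October 2024 and 9 February 2025, so daylight saving is in effect and Mirund Sector is at UTC−07:30.
11:00 Mirund Sector + 7h30m = 18:30 UTC.
1 November 2024 is a Friday, so the first Sunday is November 3 and the third is November 17.
1 April 2025 is a Tuesday, so the first Saturday is April 5 and the fourth is April 26.
At the standard offset (UTC+04:00), 18:30 UTC + 4h = 22:30 Solkir Prefecture standard time.
The standard-time date in Solkir Prefecture, November 19, 2024, falls between 17 November 2024 and 26 April 2025, so daylight saving is in effect and Solkir Prefecture is at UTC+05:00.
18:30 UTC + 5h = 23:30 Solkir Prefecture.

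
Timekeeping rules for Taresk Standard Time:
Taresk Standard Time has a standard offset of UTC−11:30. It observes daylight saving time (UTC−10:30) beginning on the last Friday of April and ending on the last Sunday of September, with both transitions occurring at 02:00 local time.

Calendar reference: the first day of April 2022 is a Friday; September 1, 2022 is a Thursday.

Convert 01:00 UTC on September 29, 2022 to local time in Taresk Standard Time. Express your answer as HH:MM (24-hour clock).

13:30

1 April 2022 is a Friday, so Fridays fall on 1, 8, 15, 22, 29; the last is April 29.
1 September 2022 is a Thursday, so Sundays fall on 4, 11, 18, 25; the last is September 25.
At the standard offset (UTC−11:30), 01:00 UTC − 11h30m = 13:30 Taresk Standard Time standard time (rolling into the previous day, 28 September 2022).
Daylight saving runs 29 April – 25 September; the standard-time date in Taresk Standard Time, September 28, 2022, is outside that window, so Taresk Standard Time is on standard time at UTC−11:30.
01:00 UTC − 11h30m = 13:30 local (rolling into the previous day, 28 September 2022).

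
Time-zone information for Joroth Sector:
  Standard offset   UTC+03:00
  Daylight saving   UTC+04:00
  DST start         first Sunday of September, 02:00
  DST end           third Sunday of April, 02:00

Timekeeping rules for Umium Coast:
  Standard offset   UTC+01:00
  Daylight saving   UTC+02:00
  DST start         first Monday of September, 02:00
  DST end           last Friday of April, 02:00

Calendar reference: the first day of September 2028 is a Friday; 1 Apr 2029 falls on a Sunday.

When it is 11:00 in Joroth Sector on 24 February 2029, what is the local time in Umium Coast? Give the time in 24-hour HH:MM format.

1 September 2028 is a Friday, so the first Sunday is September 3.
1 April 2029 is a Sunday, so the first Sunday is April 1 and the third is April 15.
24 February 2029 falls between 3 September 2028 and 15 April 2029, so daylight saving is in effect and Joroth Sector is at UTC+04:00.
11:00 Joroth Sector − 4h = 07:00 UTC.
1 September 2028 is a Friday, so the first Monday is September 4.
1 April 2029 is a Sunday, so Fridays fall on 6, 13, 20, 27; the last is April 27.
At the standard offset (UTC+01:00), 07:00 UTC + 1h = 08:00 Umium Coast standard time.
Daylight saving runs 4 September 2028 – 27 April 2029; the standard-time date in Umium Coast, 24 February 2029, is inside that window, so Umium Coast is at UTC+02:00.
07:00 UTC + 2h = 09:00 Umium Coast.

09:00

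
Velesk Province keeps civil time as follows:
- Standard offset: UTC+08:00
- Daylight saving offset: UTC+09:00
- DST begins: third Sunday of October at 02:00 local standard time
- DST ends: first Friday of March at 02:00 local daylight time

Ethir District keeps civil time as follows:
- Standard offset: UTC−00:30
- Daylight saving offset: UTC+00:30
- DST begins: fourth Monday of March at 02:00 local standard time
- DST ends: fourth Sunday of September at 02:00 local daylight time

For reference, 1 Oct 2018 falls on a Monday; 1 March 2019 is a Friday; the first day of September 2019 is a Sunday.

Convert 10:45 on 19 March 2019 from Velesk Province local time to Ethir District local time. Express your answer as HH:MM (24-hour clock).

1 October 2018 is a Monday, so the first Sunday is October 7 and the third is October 21.
1 March 2019 is a Friday, so the first Friday is March 1.
Daylight saving runs 21 October 2018 – 1 March 2019; 19 March 2019 is outside that window, so Velesk Province is on standard time at UTC+08:00.
10:45 Velesk Province − 8h = 02:45 UTC.
1 March 2019 is a Friday, so the first Monday is March 4 and the fourth is March 25.
1 September 2019 is a Sunday, so the first Sunday is September 1 and the fourth is September 22.
At the standard offset (UTC−00:30), 02:45 UTC − 0h30m = 02:15 Ethir District standard time.
Daylight saving runs 25 March – 22 September; the standard-time date in Ethir District, 19 March 2019, is outside that window, so Ethir District is on standard time at UTC−00:30.
02:45 UTC − 0h30m = 02:15 Ethir District.

02:15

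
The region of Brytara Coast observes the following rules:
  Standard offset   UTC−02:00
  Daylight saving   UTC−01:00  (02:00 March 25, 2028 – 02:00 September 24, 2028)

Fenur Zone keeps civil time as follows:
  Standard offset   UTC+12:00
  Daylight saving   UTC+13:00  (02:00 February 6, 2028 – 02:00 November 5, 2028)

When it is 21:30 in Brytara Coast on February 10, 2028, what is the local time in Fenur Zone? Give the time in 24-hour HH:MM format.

12:30

February 10, 2028 does not fall between 25 March and 24 September, so daylight saving is not in effect and Brytara Coast is at UTC−02:00.
21:30 Brytara Coast + 2h = 23:30 UTC.
At the standard offset (UTC+12:00), 23:30 UTC + 12h = 11:30 Fenur Zone standard time (rolling into the next day, 11 February 2028).
The standard-time date in Fenur Zone, February 11, 2028, lies within the daylight-saving period (6 February – 5 November), so Fenur Zone is on daylight time, UTC+13:00.
23:30 UTC + 13h = 12:30 Fenur Zone (rolling into the next day, 11 February 2028).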